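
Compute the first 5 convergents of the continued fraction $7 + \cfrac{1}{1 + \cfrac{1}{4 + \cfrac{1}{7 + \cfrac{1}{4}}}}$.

7/1, 8/1, 39/5, 281/36, 1163/149

Using the convergent recurrence p_i = a_i*p_{i-1} + p_{i-2}, q_i = a_i*q_{i-1} + q_{i-2} with p_{-2}=0, p_{-1}=1, q_{-2}=1, q_{-1}=0:
  i=0: a_0=7, p_0 = 7*1 + 0 = 7, q_0 = 7*0 + 1 = 1.
  i=1: a_1=1, p_1 = 1*7 + 1 = 8, q_1 = 1*1 + 0 = 1.
  i=2: a_2=4, p_2 = 4*8 + 7 = 39, q_2 = 4*1 + 1 = 5.
  i=3: a_3=7, p_3 = 7*39 + 8 = 281, q_3 = 7*5 + 1 = 36.
  i=4: a_4=4, p_4 = 4*281 + 39 = 1163, q_4 = 4*36 + 5 = 149.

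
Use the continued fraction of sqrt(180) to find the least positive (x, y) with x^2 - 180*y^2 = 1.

(x, y) = (161, 12)

First expand sqrt(180) as a continued fraction. With x_i = (sqrt(180) + m_i)/d_i and (m_0, d_0) = (0, 1): a_0 = floor(sqrt(180)) = 13, since 13^2 = 169 <= 180 < 196 = 14^2.
Iterate m_{i+1} = d_i*a_i - m_i, d_{i+1} = (180 - m_{i+1}^2)/d_i, a_{i+1} = floor((a_0 + m_{i+1})/d_{i+1}):
  m_1 = 1*13 - 0 = 13, d_1 = (180 - 13^2)/1 = 11/1 = 11, a_1 = floor((13 + 13)/11) = 2.
  m_2 = 11*2 - 13 = 9, d_2 = (180 - 9^2)/11 = 99/11 = 9, a_2 = floor((13 + 9)/9) = 2.
  m_3 = 9*2 - 9 = 9, d_3 = (180 - 9^2)/9 = 99/9 = 11, a_3 = floor((13 + 9)/11) = 2.
  m_4 = 11*2 - 9 = 13, d_4 = (180 - 13^2)/11 = 11/11 = 1, a_4 = floor((13 + 13)/1) = 26.
  m_5 = 1*26 - 13 = 13, d_5 = (180 - 13^2)/1 = 11/1 = 11: (m_5, d_5) = (m_1, d_1) = (13, 11), so from here the quotients repeat a_1, ..., a_4; the period length is 4.
So sqrt(180) = [13; (2, 2, 2, 26)] with period length k = 4.
k is even, so the fundamental solution of x^2 - 180y^2 = 1 is (p_{k-1}, q_{k-1}) = (p_3, q_3); compute convergents through index 3.
Convergents (p_i = a_i*p_{i-1} + p_{i-2}, q_i = a_i*q_{i-1} + q_{i-2} with p_{-2}=0, p_{-1}=1, q_{-2}=1, q_{-1}=0):
  i=0: a_0=13, p_0 = 13*1 + 0 = 13, q_0 = 13*0 + 1 = 1.
  i=1: a_1=2, p_1 = 2*13 + 1 = 27, q_1 = 2*1 + 0 = 2.
  i=2: a_2=2, p_2 = 2*27 + 13 = 67, q_2 = 2*2 + 1 = 5.
  i=3: a_3=2, p_3 = 2*67 + 27 = 161, q_3 = 2*5 + 2 = 12.
Check: 161^2 - 180*12^2 = 25921 - 25920 = 1, so (x, y) = (161, 12) solves the equation, and by the theorem it is the least positive solution.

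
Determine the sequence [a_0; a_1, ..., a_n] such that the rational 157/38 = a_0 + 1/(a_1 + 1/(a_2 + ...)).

Run the Euclidean algorithm on 157 and 38; the successive quotients are the partial quotients a_0, a_1, ... (each step inverts the fractional part left over by the previous one):
  157 = 4*38 + 5, so a_0 = 4.
  38 = 7*5 + 3, so a_1 = 7.
  5 = 1*3 + 2, so a_2 = 1.
  3 = 1*2 + 1, so a_3 = 1.
  2 = 2*1 + 0, so a_4 = 2.
The remainder reaches 0 after 5 divisions, so the expansion has 5 partial quotients, read off in order.

[4; 7, 1, 1, 2]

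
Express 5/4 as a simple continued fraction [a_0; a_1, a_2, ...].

[1; 4]

Run the Euclidean algorithm on 5 and 4; the successive quotients are the partial quotients a_0, a_1, ... (each step inverts the fractional part left over by the previous one):
  5 = 1*4 + 1, so a_0 = 1.
  4 = 4*1 + 0, so a_1 = 4.
The remainder reaches 0 after 2 divisions, so the expansion has 2 partial quotients, read off in order.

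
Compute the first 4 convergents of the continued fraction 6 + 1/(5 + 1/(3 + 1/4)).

6/1, 31/5, 99/16, 427/69

Using the convergent recurrence p_i = a_i*p_{i-1} + p_{i-2}, q_i = a_i*q_{i-1} + q_{i-2} with p_{-2}=0, p_{-1}=1, q_{-2}=1, q_{-1}=0:
  i=0: a_0=6, p_0 = 6*1 + 0 = 6, q_0 = 6*0 + 1 = 1.
  i=1: a_1=5, p_1 = 5*6 + 1 = 31, q_1 = 5*1 + 0 = 5.
  i=2: a_2=3, p_2 = 3*31 + 6 = 99, q_2 = 3*5 + 1 = 16.
  i=3: a_3=4, p_3 = 4*99 + 31 = 427, q_3 = 4*16 + 5 = 69.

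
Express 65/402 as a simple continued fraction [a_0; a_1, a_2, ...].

Run the Euclidean algorithm on 65 and 402; the successive quotients are the partial quotients a_0, a_1, ... (each step inverts the fractional part left over by the previous one):
  65 = 0*402 + 65, so a_0 = 0.
  402 = 6*65 + 12, so a_1 = 6.
  65 = 5*12 + 5, so a_2 = 5.
  12 = 2*5 + 2, so a_3 = 2.
  5 = 2*2 + 1, so a_4 = 2.
  2 = 2*1 + 0, so a_5 = 2.
The remainder reaches 0 after 6 divisions, so the expansion has 6 partial quotients, read off in order.

[0; 6, 5, 2, 2, 2]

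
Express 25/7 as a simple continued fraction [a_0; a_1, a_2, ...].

[3; 1, 1, 3]

Run the Euclidean algorithm on 25 and 7; the successive quotients are the partial quotients a_0, a_1, ... (each step inverts the fractional part left over by the previous one):
  25 = 3*7 + 4, so a_0 = 3.
  7 = 1*4 + 3, so a_1 = 1.
  4 = 1*3 + 1, so a_2 = 1.
  3 = 3*1 + 0, so a_3 = 3.
The remainder reaches 0 after 4 divisions, so the expansion has 4 partial quotients, read off in order.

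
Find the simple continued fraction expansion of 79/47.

[1; 1, 2, 7, 2]

Run the Euclidean algorithm on 79 and 47; the successive quotients are the partial quotients a_0, a_1, ... (each step inverts the fractional part left over by the previous one):
  79 = 1*47 + 32, so a_0 = 1.
  47 = 1*32 + 15, so a_1 = 1.
  32 = 2*15 + 2, so a_2 = 2.
  15 = 7*2 + 1, so a_3 = 7.
  2 = 2*1 + 0, so a_4 = 2.
The remainder reaches 0 after 5 divisions, so the expansion has 5 partial quotients, read off in order.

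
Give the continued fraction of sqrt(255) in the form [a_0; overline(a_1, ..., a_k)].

Write x_i = (sqrt(255) + m_i)/d_i with (m_0, d_0) = (0, 1). a_0 = floor(sqrt(255)) = 15, since 15^2 = 225 <= 255 < 256 = 16^2.
Iterate m_{i+1} = d_i*a_i - m_i, d_{i+1} = (255 - m_{i+1}^2)/d_i, a_{i+1} = floor((a_0 + m_{i+1})/d_{i+1}):
  m_1 = 1*15 - 0 = 15, d_1 = (255 - 15^2)/1 = 30/1 = 30, a_1 = floor((15 + 15)/30) = 1.
  m_2 = 30*1 - 15 = 15, d_2 = (255 - 15^2)/30 = 30/30 = 1, a_2 = floor((15 + 15)/1) = 30.
  m_3 = 1*30 - 15 = 15, d_3 = (255 - 15^2)/1 = 30/1 = 30: (m_3, d_3) = (m_1, d_1) = (15, 30), so from here the quotients repeat a_1, a_2; the period length is 2.
Hence the expansion of sqrt(255) is a_0 = 15 followed by the repeating block 1, 30 (period 2).

[15; overline(1, 30)]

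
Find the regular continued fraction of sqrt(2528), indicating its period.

Write x_i = (sqrt(2528) + m_i)/d_i with (m_0, d_0) = (0, 1). a_0 = floor(sqrt(2528)) = 50, since 50^2 = 2500 <= 2528 < 2601 = 51^2.
Iterate m_{i+1} = d_i*a_i - m_i, d_{i+1} = (2528 - m_{i+1}^2)/d_i, a_{i+1} = floor((a_0 + m_{i+1})/d_{i+1}):
  m_1 = 1*50 - 0 = 50, d_1 = (2528 - 50^2)/1 = 28/1 = 28, a_1 = floor((50 + 50)/28) = 3.
  m_2 = 28*3 - 50 = 34, d_2 = (2528 - 34^2)/28 = 1372/28 = 49, a_2 = floor((50 + 34)/49) = 1.
  m_3 = 49*1 - 34 = 15, d_3 = (2528 - 15^2)/49 = 2303/49 = 47, a_3 = floor((50 + 15)/47) = 1.
  m_4 = 47*1 - 15 = 32, d_4 = (2528 - 32^2)/47 = 1504/47 = 32, a_4 = floor((50 + 32)/32) = 2.
  m_5 = 32*2 - 32 = 32, d_5 = (2528 - 32^2)/32 = 1504/32 = 47, a_5 = floor((50 + 32)/47) = 1.
  m_6 = 47*1 - 32 = 15, d_6 = (2528 - 15^2)/47 = 2303/47 = 49, a_6 = floor((50 + 15)/49) = 1.
  m_7 = 49*1 - 15 = 34, d_7 = (2528 - 34^2)/49 = 1372/49 = 28, a_7 = floor((50 + 34)/28) = 3.
  m_8 = 28*3 - 34 = 50, d_8 = (2528 - 50^2)/28 = 28/28 = 1, a_8 = floor((50 + 50)/1) = 100.
  m_9 = 1*100 - 50 = 50, d_9 = (2528 - 50^2)/1 = 28/1 = 28: (m_9, d_9) = (m_1, d_1) = (50, 28), so from here the quotients repeat a_1, ..., a_8; the period length is 8.
Hence the expansion of sqrt(2528) is a_0 = 50 followed by the repeating block 3, 1, 1, 2, 1, 1, 3, 100 (period 8).

[50; (3, 1, 1, 2, 1, 1, 3, 100)]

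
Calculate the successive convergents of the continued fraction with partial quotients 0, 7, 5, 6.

0/1, 1/7, 5/36, 31/223

Using the convergent recurrence p_i = a_i*p_{i-1} + p_{i-2}, q_i = a_i*q_{i-1} + q_{i-2} with p_{-2}=0, p_{-1}=1, q_{-2}=1, q_{-1}=0:
  i=0: a_0=0, p_0 = 0*1 + 0 = 0, q_0 = 0*0 + 1 = 1.
  i=1: a_1=7, p_1 = 7*0 + 1 = 1, q_1 = 7*1 + 0 = 7.
  i=2: a_2=5, p_2 = 5*1 + 0 = 5, q_2 = 5*7 + 1 = 36.
  i=3: a_3=6, p_3 = 6*5 + 1 = 31, q_3 = 6*36 + 7 = 223.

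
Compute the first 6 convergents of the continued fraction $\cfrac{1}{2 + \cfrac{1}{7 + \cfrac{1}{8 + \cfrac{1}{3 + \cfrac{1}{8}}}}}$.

0/1, 1/2, 7/15, 57/122, 178/381, 1481/3170

Using the convergent recurrence p_i = a_i*p_{i-1} + p_{i-2}, q_i = a_i*q_{i-1} + q_{i-2} with p_{-2}=0, p_{-1}=1, q_{-2}=1, q_{-1}=0:
  i=0: a_0=0, p_0 = 0*1 + 0 = 0, q_0 = 0*0 + 1 = 1.
  i=1: a_1=2, p_1 = 2*0 + 1 = 1, q_1 = 2*1 + 0 = 2.
  i=2: a_2=7, p_2 = 7*1 + 0 = 7, q_2 = 7*2 + 1 = 15.
  i=3: a_3=8, p_3 = 8*7 + 1 = 57, q_3 = 8*15 + 2 = 122.
  i=4: a_4=3, p_4 = 3*57 + 7 = 178, q_4 = 3*122 + 15 = 381.
  i=5: a_5=8, p_5 = 8*178 + 57 = 1481, q_5 = 8*381 + 122 = 3170.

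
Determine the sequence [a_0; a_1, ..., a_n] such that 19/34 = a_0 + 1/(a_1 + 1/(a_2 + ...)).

Run the Euclidean algorithm on 19 and 34; the successive quotients are the partial quotients a_0, a_1, ... (each step inverts the fractional part left over by the previous one):
  19 = 0*34 + 19, so a_0 = 0.
  34 = 1*19 + 15, so a_1 = 1.
  19 = 1*15 + 4, so a_2 = 1.
  15 = 3*4 + 3, so a_3 = 3.
  4 = 1*3 + 1, so a_4 = 1.
  3 = 3*1 + 0, so a_5 = 3.
The remainder reaches 0 after 6 divisions, so the expansion has 6 partial quotients, read off in order.

[0; 1, 1, 3, 1, 3]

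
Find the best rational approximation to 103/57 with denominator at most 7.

9/5

Expand x = 103/57 as a continued fraction with the Euclidean algorithm:
  103 = 1*57 + 46, so a_0 = 1.
  57 = 1*46 + 11, so a_1 = 1.
  46 = 4*11 + 2, so a_2 = 4.
  11 = 5*2 + 1, so a_3 = 5.
  2 = 2*1 + 0, so a_4 = 2.
so x = [1; 1, 4, 5, 2].
Convergents (p_i = a_i*p_{i-1} + p_{i-2}, q_i = a_i*q_{i-1} + q_{i-2} with p_{-2}=0, p_{-1}=1, q_{-2}=1, q_{-1}=0), until the denominator exceeds 7:
  i=0: a_0=1, p_0 = 1*1 + 0 = 1, q_0 = 1*0 + 1 = 1.
  i=1: a_1=1, p_1 = 1*1 + 1 = 2, q_1 = 1*1 + 0 = 1.
  i=2: a_2=4, p_2 = 4*2 + 1 = 9, q_2 = 4*1 + 1 = 5.
  i=3: a_3=5, p_3 = 5*9 + 2 = 47, q_3 = 5*5 + 1 = 26.
q_3 = 26 > 7, so the last convergent with denominator <= 7 is p_2/q_2 = 9/5.
The closest fraction with denominator <= 7 is either p_2/q_2 or the intermediate fraction (k*p_2 + p_1)/(k*q_2 + q_1) with the largest k >= 1 whose denominator stays <= 7; these approach x as k grows, and every other convergent or intermediate fraction in range is farther away.
Largest k: floor((7 - q_1)/q_2) = floor((7 - 1)/5) = 1.
That gives (1*9 + 2)/(1*5 + 1) = 11/6.
Compare the errors: |x - 9/5| = |103*5 - 9*57|/(57*5) = 2/285, and |x - 11/6| = |103*6 - 11*57|/(57*6) = 9/342.
Cross-multiplying, 2*342 = 684 < 2565 = 9*285, so 2/285 is smaller: the convergent 9/5 is closer to x than 11/6.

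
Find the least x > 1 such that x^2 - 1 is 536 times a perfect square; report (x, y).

(x, y) = (145925, 6303)

First expand sqrt(536) as a continued fraction. With x_i = (sqrt(536) + m_i)/d_i and (m_0, d_0) = (0, 1): a_0 = floor(sqrt(536)) = 23, since 23^2 = 529 <= 536 < 576 = 24^2.
Iterate m_{i+1} = d_i*a_i - m_i, d_{i+1} = (536 - m_{i+1}^2)/d_i, a_{i+1} = floor((a_0 + m_{i+1})/d_{i+1}):
  m_1 = 1*23 - 0 = 23, d_1 = (536 - 23^2)/1 = 7/1 = 7, a_1 = floor((23 + 23)/7) = 6.
  m_2 = 7*6 - 23 = 19, d_2 = (536 - 19^2)/7 = 175/7 = 25, a_2 = floor((23 + 19)/25) = 1.
  m_3 = 25*1 - 19 = 6, d_3 = (536 - 6^2)/25 = 500/25 = 20, a_3 = floor((23 + 6)/20) = 1.
  m_4 = 20*1 - 6 = 14, d_4 = (536 - 14^2)/20 = 340/20 = 17, a_4 = floor((23 + 14)/17) = 2.
  m_5 = 17*2 - 14 = 20, d_5 = (536 - 20^2)/17 = 136/17 = 8, a_5 = floor((23 + 20)/8) = 5.
  m_6 = 8*5 - 20 = 20, d_6 = (536 - 20^2)/8 = 136/8 = 17, a_6 = floor((23 + 20)/17) = 2.
  m_7 = 17*2 - 20 = 14, d_7 = (536 - 14^2)/17 = 340/17 = 20, a_7 = floor((23 + 14)/20) = 1.
  m_8 = 20*1 - 14 = 6, d_8 = (536 - 6^2)/20 = 500/20 = 25, a_8 = floor((23 + 6)/25) = 1.
  m_9 = 25*1 - 6 = 19, d_9 = (536 - 19^2)/25 = 175/25 = 7, a_9 = floor((23 + 19)/7) = 6.
  m_10 = 7*6 - 19 = 23, d_10 = (536 - 23^2)/7 = 7/7 = 1, a_10 = floor((23 + 23)/1) = 46.
  m_11 = 1*46 - 23 = 23, d_11 = (536 - 23^2)/1 = 7/1 = 7: (m_11, d_11) = (m_1, d_1) = (23, 7), so from here the quotients repeat a_1, ..., a_10; the period length is 10.
So sqrt(536) = [23; (6, 1, 1, 2, 5, 2, 1, 1, 6, 46)] with period length k = 10.
k is even, so the fundamental solution of x^2 - 536y^2 = 1 is (p_{k-1}, q_{k-1}) = (p_9, q_9); compute convergents through index 9.
Convergents (p_i = a_i*p_{i-1} + p_{i-2}, q_i = a_i*q_{i-1} + q_{i-2} with p_{-2}=0, p_{-1}=1, q_{-2}=1, q_{-1}=0):
  i=0: a_0=23, p_0 = 23*1 + 0 = 23, q_0 = 23*0 + 1 = 1.
  i=1: a_1=6, p_1 = 6*23 + 1 = 139, q_1 = 6*1 + 0 = 6.
  i=2: a_2=1, p_2 = 1*139 + 23 = 162, q_2 = 1*6 + 1 = 7.
  i=3: a_3=1, p_3 = 1*162 + 139 = 301, q_3 = 1*7 + 6 = 13.
  i=4: a_4=2, p_4 = 2*301 + 162 = 764, q_4 = 2*13 + 7 = 33.
  i=5: a_5=5, p_5 = 5*764 + 301 = 4121, q_5 = 5*33 + 13 = 178.
  i=6: a_6=2, p_6 = 2*4121 + 764 = 9006, q_6 = 2*178 + 33 = 389.
  i=7: a_7=1, p_7 = 1*9006 + 4121 = 13127, q_7 = 1*389 + 178 = 567.
  i=8: a_8=1, p_8 = 1*13127 + 9006 = 22133, q_8 = 1*567 + 389 = 956.
  i=9: a_9=6, p_9 = 6*22133 + 13127 = 145925, q_9 = 6*956 + 567 = 6303.
Check: 145925^2 - 536*6303^2 = 21294105625 - 21294105624 = 1, so (x, y) = (145925, 6303) solves the equation, and by the theorem it is the least positive solution.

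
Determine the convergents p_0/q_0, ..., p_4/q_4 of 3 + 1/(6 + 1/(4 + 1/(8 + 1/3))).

3/1, 19/6, 79/25, 651/206, 2032/643

Using the convergent recurrence p_i = a_i*p_{i-1} + p_{i-2}, q_i = a_i*q_{i-1} + q_{i-2} with p_{-2}=0, p_{-1}=1, q_{-2}=1, q_{-1}=0:
  i=0: a_0=3, p_0 = 3*1 + 0 = 3, q_0 = 3*0 + 1 = 1.
  i=1: a_1=6, p_1 = 6*3 + 1 = 19, q_1 = 6*1 + 0 = 6.
  i=2: a_2=4, p_2 = 4*19 + 3 = 79, q_2 = 4*6 + 1 = 25.
  i=3: a_3=8, p_3 = 8*79 + 19 = 651, q_3 = 8*25 + 6 = 206.
  i=4: a_4=3, p_4 = 3*651 + 79 = 2032, q_4 = 3*206 + 25 = 643.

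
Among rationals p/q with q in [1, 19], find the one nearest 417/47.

71/8

Expand x = 417/47 as a continued fraction with the Euclidean algorithm:
  417 = 8*47 + 41, so a_0 = 8.
  47 = 1*41 + 6, so a_1 = 1.
  41 = 6*6 + 5, so a_2 = 6.
  6 = 1*5 + 1, so a_3 = 1.
  5 = 5*1 + 0, so a_4 = 5.
so x = [8; 1, 6, 1, 5].
Convergents (p_i = a_i*p_{i-1} + p_{i-2}, q_i = a_i*q_{i-1} + q_{i-2} with p_{-2}=0, p_{-1}=1, q_{-2}=1, q_{-1}=0), until the denominator exceeds 19:
  i=0: a_0=8, p_0 = 8*1 + 0 = 8, q_0 = 8*0 + 1 = 1.
  i=1: a_1=1, p_1 = 1*8 + 1 = 9, q_1 = 1*1 + 0 = 1.
  i=2: a_2=6, p_2 = 6*9 + 8 = 62, q_2 = 6*1 + 1 = 7.
  i=3: a_3=1, p_3 = 1*62 + 9 = 71, q_3 = 1*7 + 1 = 8.
  i=4: a_4=5, p_4 = 5*71 + 62 = 417, q_4 = 5*8 + 7 = 47.
q_4 = 47 > 19, so the last convergent with denominator <= 19 is p_3/q_3 = 71/8.
The closest fraction with denominator <= 19 is either p_3/q_3 or the intermediate fraction (k*p_3 + p_2)/(k*q_3 + q_2) with the largest k >= 1 whose denominator stays <= 19; these approach x as k grows, and every other convergent or intermediate fraction in range is farther away.
Largest k: floor((19 - q_2)/q_3) = floor((19 - 7)/8) = 1.
That gives (1*71 + 62)/(1*8 + 7) = 133/15.
Compare the errors: |x - 71/8| = |417*8 - 71*47|/(47*8) = 1/376, and |x - 133/15| = |417*15 - 133*47|/(47*15) = 4/705.
Cross-multiplying, 1*705 = 705 < 1504 = 4*376, so 1/376 is smaller: the convergent 71/8 is closer to x than 133/15.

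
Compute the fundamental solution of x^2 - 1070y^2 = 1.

First expand sqrt(1070) as a continued fraction. With x_i = (sqrt(1070) + m_i)/d_i and (m_0, d_0) = (0, 1): a_0 = floor(sqrt(1070)) = 32, since 32^2 = 1024 <= 1070 < 1089 = 33^2.
Iterate m_{i+1} = d_i*a_i - m_i, d_{i+1} = (1070 - m_{i+1}^2)/d_i, a_{i+1} = floor((a_0 + m_{i+1})/d_{i+1}):
  m_1 = 1*32 - 0 = 32, d_1 = (1070 - 32^2)/1 = 46/1 = 46, a_1 = floor((32 + 32)/46) = 1.
  m_2 = 46*1 - 32 = 14, d_2 = (1070 - 14^2)/46 = 874/46 = 19, a_2 = floor((32 + 14)/19) = 2.
  m_3 = 19*2 - 14 = 24, d_3 = (1070 - 24^2)/19 = 494/19 = 26, a_3 = floor((32 + 24)/26) = 2.
  m_4 = 26*2 - 24 = 28, d_4 = (1070 - 28^2)/26 = 286/26 = 11, a_4 = floor((32 + 28)/11) = 5.
  m_5 = 11*5 - 28 = 27, d_5 = (1070 - 27^2)/11 = 341/11 = 31, a_5 = floor((32 + 27)/31) = 1.
  m_6 = 31*1 - 27 = 4, d_6 = (1070 - 4^2)/31 = 1054/31 = 34, a_6 = floor((32 + 4)/34) = 1.
  m_7 = 34*1 - 4 = 30, d_7 = (1070 - 30^2)/34 = 170/34 = 5, a_7 = floor((32 + 30)/5) = 12.
  m_8 = 5*12 - 30 = 30, d_8 = (1070 - 30^2)/5 = 170/5 = 34, a_8 = floor((32 + 30)/34) = 1.
  m_9 = 34*1 - 30 = 4, d_9 = (1070 - 4^2)/34 = 1054/34 = 31, a_9 = floor((32 + 4)/31) = 1.
  m_10 = 31*1 - 4 = 27, d_10 = (1070 - 27^2)/31 = 341/31 = 11, a_10 = floor((32 + 27)/11) = 5.
  m_11 = 11*5 - 27 = 28, d_11 = (1070 - 28^2)/11 = 286/11 = 26, a_11 = floor((32 + 28)/26) = 2.
  m_12 = 26*2 - 28 = 24, d_12 = (1070 - 24^2)/26 = 494/26 = 19, a_12 = floor((32 + 24)/19) = 2.
  m_13 = 19*2 - 24 = 14, d_13 = (1070 - 14^2)/19 = 874/19 = 46, a_13 = floor((32 + 14)/46) = 1.
  m_14 = 46*1 - 14 = 32, d_14 = (1070 - 32^2)/46 = 46/46 = 1, a_14 = floor((32 + 32)/1) = 64.
  m_15 = 1*64 - 32 = 32, d_15 = (1070 - 32^2)/1 = 46/1 = 46: (m_15, d_15) = (m_1, d_1) = (32, 46), so from here the quotients repeat a_1, ..., a_14; the period length is 14.
So sqrt(1070) = [32; (1, 2, 2, 5, 1, 1, 12, 1, 1, 5, 2, 2, 1, 64)] with period length k = 14.
k is even, so the fundamental solution of x^2 - 1070y^2 = 1 is (p_{k-1}, q_{k-1}) = (p_13, q_13); compute convergents through index 13.
Convergents (p_i = a_i*p_{i-1} + p_{i-2}, q_i = a_i*q_{i-1} + q_{i-2} with p_{-2}=0, p_{-1}=1, q_{-2}=1, q_{-1}=0):
  i=0: a_0=32, p_0 = 32*1 + 0 = 32, q_0 = 32*0 + 1 = 1.
  i=1: a_1=1, p_1 = 1*32 + 1 = 33, q_1 = 1*1 + 0 = 1.
  i=2: a_2=2, p_2 = 2*33 + 32 = 98, q_2 = 2*1 + 1 = 3.
  i=3: a_3=2, p_3 = 2*98 + 33 = 229, q_3 = 2*3 + 1 = 7.
  i=4: a_4=5, p_4 = 5*229 + 98 = 1243, q_4 = 5*7 + 3 = 38.
  i=5: a_5=1, p_5 = 1*1243 + 229 = 1472, q_5 = 1*38 + 7 = 45.
  i=6: a_6=1, p_6 = 1*1472 + 1243 = 2715, q_6 = 1*45 + 38 = 83.
  i=7: a_7=12, p_7 = 12*2715 + 1472 = 34052, q_7 = 12*83 + 45 = 1041.
  i=8: a_8=1, p_8 = 1*34052 + 2715 = 36767, q_8 = 1*1041 + 83 = 1124.
  i=9: a_9=1, p_9 = 1*36767 + 34052 = 70819, q_9 = 1*1124 + 1041 = 2165.
  i=10: a_10=5, p_10 = 5*70819 + 36767 = 390862, q_10 = 5*2165 + 1124 = 11949.
  i=11: a_11=2, p_11 = 2*390862 + 70819 = 852543, q_11 = 2*11949 + 2165 = 26063.
  i=12: a_12=2, p_12 = 2*852543 + 390862 = 2095948, q_12 = 2*26063 + 11949 = 64075.
  i=13: a_13=1, p_13 = 1*2095948 + 852543 = 2948491, q_13 = 1*64075 + 26063 = 90138.
Check: 2948491^2 - 1070*90138^2 = 8693599177081 - 8693599177080 = 1, so (x, y) = (2948491, 90138) solves the equation, and by the theorem it is the least positive solution.

(x, y) = (2948491, 90138)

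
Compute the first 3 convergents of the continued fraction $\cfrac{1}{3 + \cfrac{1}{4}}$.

0/1, 1/3, 4/13

Using the convergent recurrence p_i = a_i*p_{i-1} + p_{i-2}, q_i = a_i*q_{i-1} + q_{i-2} with p_{-2}=0, p_{-1}=1, q_{-2}=1, q_{-1}=0:
  i=0: a_0=0, p_0 = 0*1 + 0 = 0, q_0 = 0*0 + 1 = 1.
  i=1: a_1=3, p_1 = 3*0 + 1 = 1, q_1 = 3*1 + 0 = 3.
  i=2: a_2=4, p_2 = 4*1 + 0 = 4, q_2 = 4*3 + 1 = 13.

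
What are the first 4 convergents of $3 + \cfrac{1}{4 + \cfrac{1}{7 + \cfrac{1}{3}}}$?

Using the convergent recurrence p_i = a_i*p_{i-1} + p_{i-2}, q_i = a_i*q_{i-1} + q_{i-2} with p_{-2}=0, p_{-1}=1, q_{-2}=1, q_{-1}=0:
  i=0: a_0=3, p_0 = 3*1 + 0 = 3, q_0 = 3*0 + 1 = 1.
  i=1: a_1=4, p_1 = 4*3 + 1 = 13, q_1 = 4*1 + 0 = 4.
  i=2: a_2=7, p_2 = 7*13 + 3 = 94, q_2 = 7*4 + 1 = 29.
  i=3: a_3=3, p_3 = 3*94 + 13 = 295, q_3 = 3*29 + 4 = 91.

3/1, 13/4, 94/29, 295/91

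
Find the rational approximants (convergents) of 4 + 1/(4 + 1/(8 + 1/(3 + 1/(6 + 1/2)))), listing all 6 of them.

4/1, 17/4, 140/33, 437/103, 2762/651, 5961/1405

Using the convergent recurrence p_i = a_i*p_{i-1} + p_{i-2}, q_i = a_i*q_{i-1} + q_{i-2} with p_{-2}=0, p_{-1}=1, q_{-2}=1, q_{-1}=0:
  i=0: a_0=4, p_0 = 4*1 + 0 = 4, q_0 = 4*0 + 1 = 1.
  i=1: a_1=4, p_1 = 4*4 + 1 = 17, q_1 = 4*1 + 0 = 4.
  i=2: a_2=8, p_2 = 8*17 + 4 = 140, q_2 = 8*4 + 1 = 33.
  i=3: a_3=3, p_3 = 3*140 + 17 = 437, q_3 = 3*33 + 4 = 103.
  i=4: a_4=6, p_4 = 6*437 + 140 = 2762, q_4 = 6*103 + 33 = 651.
  i=5: a_5=2, p_5 = 2*2762 + 437 = 5961, q_5 = 2*651 + 103 = 1405.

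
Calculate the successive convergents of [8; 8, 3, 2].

8/1, 65/8, 203/25, 471/58

Using the convergent recurrence p_i = a_i*p_{i-1} + p_{i-2}, q_i = a_i*q_{i-1} + q_{i-2} with p_{-2}=0, p_{-1}=1, q_{-2}=1, q_{-1}=0:
  i=0: a_0=8, p_0 = 8*1 + 0 = 8, q_0 = 8*0 + 1 = 1.
  i=1: a_1=8, p_1 = 8*8 + 1 = 65, q_1 = 8*1 + 0 = 8.
  i=2: a_2=3, p_2 = 3*65 + 8 = 203, q_2 = 3*8 + 1 = 25.
  i=3: a_3=2, p_3 = 2*203 + 65 = 471, q_3 = 2*25 + 8 = 58.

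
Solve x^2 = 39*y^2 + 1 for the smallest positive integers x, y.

(x, y) = (25, 4)

First expand sqrt(39) as a continued fraction. With x_i = (sqrt(39) + m_i)/d_i and (m_0, d_0) = (0, 1): a_0 = floor(sqrt(39)) = 6, since 6^2 = 36 <= 39 < 49 = 7^2.
Iterate m_{i+1} = d_i*a_i - m_i, d_{i+1} = (39 - m_{i+1}^2)/d_i, a_{i+1} = floor((a_0 + m_{i+1})/d_{i+1}):
  m_1 = 1*6 - 0 = 6, d_1 = (39 - 6^2)/1 = 3/1 = 3, a_1 = floor((6 + 6)/3) = 4.
  m_2 = 3*4 - 6 = 6, d_2 = (39 - 6^2)/3 = 3/3 = 1, a_2 = floor((6 + 6)/1) = 12.
  m_3 = 1*12 - 6 = 6, d_3 = (39 - 6^2)/1 = 3/1 = 3: (m_3, d_3) = (m_1, d_1) = (6, 3), so from here the quotients repeat a_1, a_2; the period length is 2.
So sqrt(39) = [6; (4, 12)] with period length k = 2.
k is even, so the fundamental solution of x^2 - 39y^2 = 1 is (p_{k-1}, q_{k-1}) = (p_1, q_1); compute convergents through index 1.
Convergents (p_i = a_i*p_{i-1} + p_{i-2}, q_i = a_i*q_{i-1} + q_{i-2} with p_{-2}=0, p_{-1}=1, q_{-2}=1, q_{-1}=0):
  i=0: a_0=6, p_0 = 6*1 + 0 = 6, q_0 = 6*0 + 1 = 1.
  i=1: a_1=4, p_1 = 4*6 + 1 = 25, q_1 = 4*1 + 0 = 4.
Check: 25^2 - 39*4^2 = 625 - 624 = 1, so (x, y) = (25, 4) solves the equation, and by the theorem it is the least positive solution.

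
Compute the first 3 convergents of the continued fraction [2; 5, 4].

Using the convergent recurrence p_i = a_i*p_{i-1} + p_{i-2}, q_i = a_i*q_{i-1} + q_{i-2} with p_{-2}=0, p_{-1}=1, q_{-2}=1, q_{-1}=0:
  i=0: a_0=2, p_0 = 2*1 + 0 = 2, q_0 = 2*0 + 1 = 1.
  i=1: a_1=5, p_1 = 5*2 + 1 = 11, q_1 = 5*1 + 0 = 5.
  i=2: a_2=4, p_2 = 4*11 + 2 = 46, q_2 = 4*5 + 1 = 21.

2/1, 11/5, 46/21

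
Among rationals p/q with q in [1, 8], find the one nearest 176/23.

Expand x = 176/23 as a continued fraction with the Euclidean algorithm:
  176 = 7*23 + 15, so a_0 = 7.
  23 = 1*15 + 8, so a_1 = 1.
  15 = 1*8 + 7, so a_2 = 1.
  8 = 1*7 + 1, so a_3 = 1.
  7 = 7*1 + 0, so a_4 = 7.
so x = [7; 1, 1, 1, 7].
Convergents (p_i = a_i*p_{i-1} + p_{i-2}, q_i = a_i*q_{i-1} + q_{i-2} with p_{-2}=0, p_{-1}=1, q_{-2}=1, q_{-1}=0), until the denominator exceeds 8:
  i=0: a_0=7, p_0 = 7*1 + 0 = 7, q_0 = 7*0 + 1 = 1.
  i=1: a_1=1, p_1 = 1*7 + 1 = 8, q_1 = 1*1 + 0 = 1.
  i=2: a_2=1, p_2 = 1*8 + 7 = 15, q_2 = 1*1 + 1 = 2.
  i=3: a_3=1, p_3 = 1*15 + 8 = 23, q_3 = 1*2 + 1 = 3.
  i=4: a_4=7, p_4 = 7*23 + 15 = 176, q_4 = 7*3 + 2 = 23.
q_4 = 23 > 8, so the last convergent with denominator <= 8 is p_3/q_3 = 23/3.
The closest fraction with denominator <= 8 is either p_3/q_3 or the intermediate fraction (k*p_3 + p_2)/(k*q_3 + q_2) with the largest k >= 1 whose denominator stays <= 8; these approach x as k grows, and every other convergent or intermediate fraction in range is farther away.
Largest k: floor((8 - q_2)/q_3) = floor((8 - 2)/3) = 2.
That gives (2*23 + 15)/(2*3 + 2) = 61/8.
Compare the errors: |x - 23/3| = |176*3 - 23*23|/(23*3) = 1/69, and |x - 61/8| = |176*8 - 61*23|/(23*8) = 5/184.
Cross-multiplying, 1*184 = 184 < 345 = 5*69, so 1/69 is smaller: the convergent 23/3 is closer to x than 61/8.

23/3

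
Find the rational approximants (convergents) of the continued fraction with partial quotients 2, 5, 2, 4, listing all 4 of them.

Using the convergent recurrence p_i = a_i*p_{i-1} + p_{i-2}, q_i = a_i*q_{i-1} + q_{i-2} with p_{-2}=0, p_{-1}=1, q_{-2}=1, q_{-1}=0:
  i=0: a_0=2, p_0 = 2*1 + 0 = 2, q_0 = 2*0 + 1 = 1.
  i=1: a_1=5, p_1 = 5*2 + 1 = 11, q_1 = 5*1 + 0 = 5.
  i=2: a_2=2, p_2 = 2*11 + 2 = 24, q_2 = 2*5 + 1 = 11.
  i=3: a_3=4, p_3 = 4*24 + 11 = 107, q_3 = 4*11 + 5 = 49.

2/1, 11/5, 24/11, 107/49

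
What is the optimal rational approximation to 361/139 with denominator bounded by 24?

13/5

Expand x = 361/139 as a continued fraction with the Euclidean algorithm:
  361 = 2*139 + 83, so a_0 = 2.
  139 = 1*83 + 56, so a_1 = 1.
  83 = 1*56 + 27, so a_2 = 1.
  56 = 2*27 + 2, so a_3 = 2.
  27 = 13*2 + 1, so a_4 = 13.
  2 = 2*1 + 0, so a_5 = 2.
so x = [2; 1, 1, 2, 13, 2].
Convergents (p_i = a_i*p_{i-1} + p_{i-2}, q_i = a_i*q_{i-1} + q_{i-2} with p_{-2}=0, p_{-1}=1, q_{-2}=1, q_{-1}=0), until the denominator exceeds 24:
  i=0: a_0=2, p_0 = 2*1 + 0 = 2, q_0 = 2*0 + 1 = 1.
  i=1: a_1=1, p_1 = 1*2 + 1 = 3, q_1 = 1*1 + 0 = 1.
  i=2: a_2=1, p_2 = 1*3 + 2 = 5, q_2 = 1*1 + 1 = 2.
  i=3: a_3=2, p_3 = 2*5 + 3 = 13, q_3 = 2*2 + 1 = 5.
  i=4: a_4=13, p_4 = 13*13 + 5 = 174, q_4 = 13*5 + 2 = 67.
q_4 = 67 > 24, so the last convergent with denominator <= 24 is p_3/q_3 = 13/5.
The closest fraction with denominator <= 24 is either p_3/q_3 or the intermediate fraction (k*p_3 + p_2)/(k*q_3 + q_2) with the largest k >= 1 whose denominator stays <= 24; these approach x as k grows, and every other convergent or intermediate fraction in range is farther away.
Largest k: floor((24 - q_2)/q_3) = floor((24 - 2)/5) = 4.
That gives (4*13 + 5)/(4*5 + 2) = 57/22.
Compare the errors: |x - 13/5| = |361*5 - 13*139|/(139*5) = 2/695, and |x - 57/22| = |361*22 - 57*139|/(139*22) = 19/3058.
Cross-multiplying, 2*3058 = 6116 < 13205 = 19*695, so 2/695 is smaller: the convergent 13/5 is closer to x than 57/22.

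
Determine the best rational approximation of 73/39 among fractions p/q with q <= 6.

11/6

Expand x = 73/39 as a continued fraction with the Euclidean algorithm:
  73 = 1*39 + 34, so a_0 = 1.
  39 = 1*34 + 5, so a_1 = 1.
  34 = 6*5 + 4, so a_2 = 6.
  5 = 1*4 + 1, so a_3 = 1.
  4 = 4*1 + 0, so a_4 = 4.
so x = [1; 1, 6, 1, 4].
Convergents (p_i = a_i*p_{i-1} + p_{i-2}, q_i = a_i*q_{i-1} + q_{i-2} with p_{-2}=0, p_{-1}=1, q_{-2}=1, q_{-1}=0), until the denominator exceeds 6:
  i=0: a_0=1, p_0 = 1*1 + 0 = 1, q_0 = 1*0 + 1 = 1.
  i=1: a_1=1, p_1 = 1*1 + 1 = 2, q_1 = 1*1 + 0 = 1.
  i=2: a_2=6, p_2 = 6*2 + 1 = 13, q_2 = 6*1 + 1 = 7.
q_2 = 7 > 6, so the last convergent with denominator <= 6 is p_1/q_1 = 2/1.
The closest fraction with denominator <= 6 is either p_1/q_1 or the intermediate fraction (k*p_1 + p_0)/(k*q_1 + q_0) with the largest k >= 1 whose denominator stays <= 6; these approach x as k grows, and every other convergent or intermediate fraction in range is farther away.
Largest k: floor((6 - q_0)/q_1) = floor((6 - 1)/1) = 5.
That gives (5*2 + 1)/(5*1 + 1) = 11/6.
Compare the errors: |x - 2/1| = |73*1 - 2*39|/(39*1) = 5/39, and |x - 11/6| = |73*6 - 11*39|/(39*6) = 9/234.
Cross-multiplying, 9*39 = 351 < 1170 = 5*234, so 9/234 is smaller: the intermediate fraction 11/6 is closer to x than 2/1.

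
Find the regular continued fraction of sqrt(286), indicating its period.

Write x_i = (sqrt(286) + m_i)/d_i with (m_0, d_0) = (0, 1). a_0 = floor(sqrt(286)) = 16, since 16^2 = 256 <= 286 < 289 = 17^2.
Iterate m_{i+1} = d_i*a_i - m_i, d_{i+1} = (286 - m_{i+1}^2)/d_i, a_{i+1} = floor((a_0 + m_{i+1})/d_{i+1}):
  m_1 = 1*16 - 0 = 16, d_1 = (286 - 16^2)/1 = 30/1 = 30, a_1 = floor((16 + 16)/30) = 1.
  m_2 = 30*1 - 16 = 14, d_2 = (286 - 14^2)/30 = 90/30 = 3, a_2 = floor((16 + 14)/3) = 10.
  m_3 = 3*10 - 14 = 16, d_3 = (286 - 16^2)/3 = 30/3 = 10, a_3 = floor((16 + 16)/10) = 3.
  m_4 = 10*3 - 16 = 14, d_4 = (286 - 14^2)/10 = 90/10 = 9, a_4 = floor((16 + 14)/9) = 3.
  m_5 = 9*3 - 14 = 13, d_5 = (286 - 13^2)/9 = 117/9 = 13, a_5 = floor((16 + 13)/13) = 2.
  m_6 = 13*2 - 13 = 13, d_6 = (286 - 13^2)/13 = 117/13 = 9, a_6 = floor((16 + 13)/9) = 3.
  m_7 = 9*3 - 13 = 14, d_7 = (286 - 14^2)/9 = 90/9 = 10, a_7 = floor((16 + 14)/10) = 3.
  m_8 = 10*3 - 14 = 16, d_8 = (286 - 16^2)/10 = 30/10 = 3, a_8 = floor((16 + 16)/3) = 10.
  m_9 = 3*10 - 16 = 14, d_9 = (286 - 14^2)/3 = 90/3 = 30, a_9 = floor((16 + 14)/30) = 1.
  m_10 = 30*1 - 14 = 16, d_10 = (286 - 16^2)/30 = 30/30 = 1, a_10 = floor((16 + 16)/1) = 32.
  m_11 = 1*32 - 16 = 16, d_11 = (286 - 16^2)/1 = 30/1 = 30: (m_11, d_11) = (m_1, d_1) = (16, 30), so from here the quotients repeat a_1, ..., a_10; the period length is 10.
Hence the expansion of sqrt(286) is a_0 = 16 followed by the repeating block 1, 10, 3, 3, 2, 3, 3, 10, 1, 32 (period 10).

[16; (1, 10, 3, 3, 2, 3, 3, 10, 1, 32)]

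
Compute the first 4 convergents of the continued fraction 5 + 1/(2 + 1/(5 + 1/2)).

Using the convergent recurrence p_i = a_i*p_{i-1} + p_{i-2}, q_i = a_i*q_{i-1} + q_{i-2} with p_{-2}=0, p_{-1}=1, q_{-2}=1, q_{-1}=0:
  i=0: a_0=5, p_0 = 5*1 + 0 = 5, q_0 = 5*0 + 1 = 1.
  i=1: a_1=2, p_1 = 2*5 + 1 = 11, q_1 = 2*1 + 0 = 2.
  i=2: a_2=5, p_2 = 5*11 + 5 = 60, q_2 = 5*2 + 1 = 11.
  i=3: a_3=2, p_3 = 2*60 + 11 = 131, q_3 = 2*11 + 2 = 24.

5/1, 11/2, 60/11, 131/24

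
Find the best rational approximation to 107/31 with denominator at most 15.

38/11

Expand x = 107/31 as a continued fraction with the Euclidean algorithm:
  107 = 3*31 + 14, so a_0 = 3.
  31 = 2*14 + 3, so a_1 = 2.
  14 = 4*3 + 2, so a_2 = 4.
  3 = 1*2 + 1, so a_3 = 1.
  2 = 2*1 + 0, so a_4 = 2.
so x = [3; 2, 4, 1, 2].
Convergents (p_i = a_i*p_{i-1} + p_{i-2}, q_i = a_i*q_{i-1} + q_{i-2} with p_{-2}=0, p_{-1}=1, q_{-2}=1, q_{-1}=0), until the denominator exceeds 15:
  i=0: a_0=3, p_0 = 3*1 + 0 = 3, q_0 = 3*0 + 1 = 1.
  i=1: a_1=2, p_1 = 2*3 + 1 = 7, q_1 = 2*1 + 0 = 2.
  i=2: a_2=4, p_2 = 4*7 + 3 = 31, q_2 = 4*2 + 1 = 9.
  i=3: a_3=1, p_3 = 1*31 + 7 = 38, q_3 = 1*9 + 2 = 11.
  i=4: a_4=2, p_4 = 2*38 + 31 = 107, q_4 = 2*11 + 9 = 31.
q_4 = 31 > 15, so the last convergent with denominator <= 15 is p_3/q_3 = 38/11.
The closest fraction with denominator <= 15 is either p_3/q_3 or the intermediate fraction (k*p_3 + p_2)/(k*q_3 + q_2) with the largest k >= 1 whose denominator stays <= 15; these approach x as k grows, and every other convergent or intermediate fraction in range is farther away.
Largest k: floor((15 - q_2)/q_3) = floor((15 - 9)/11) = 0.
Since k = 0, no intermediate fraction beyond p_3/q_3 has denominator <= 15, so the convergent 38/11 is the closest (its error is |107*11 - 38*31|/(31*11) = 1/341).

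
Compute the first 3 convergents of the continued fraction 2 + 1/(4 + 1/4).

2/1, 9/4, 38/17

Using the convergent recurrence p_i = a_i*p_{i-1} + p_{i-2}, q_i = a_i*q_{i-1} + q_{i-2} with p_{-2}=0, p_{-1}=1, q_{-2}=1, q_{-1}=0:
  i=0: a_0=2, p_0 = 2*1 + 0 = 2, q_0 = 2*0 + 1 = 1.
  i=1: a_1=4, p_1 = 4*2 + 1 = 9, q_1 = 4*1 + 0 = 4.
  i=2: a_2=4, p_2 = 4*9 + 2 = 38, q_2 = 4*4 + 1 = 17.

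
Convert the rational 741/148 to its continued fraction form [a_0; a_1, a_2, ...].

Run the Euclidean algorithm on 741 and 148; the successive quotients are the partial quotients a_0, a_1, ... (each step inverts the fractional part left over by the previous one):
  741 = 5*148 + 1, so a_0 = 5.
  148 = 148*1 + 0, so a_1 = 148.
The remainder reaches 0 after 2 divisions, so the expansion has 2 partial quotients, read off in order.

[5; 148]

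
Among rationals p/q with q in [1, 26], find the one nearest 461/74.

Expand x = 461/74 as a continued fraction with the Euclidean algorithm:
  461 = 6*74 + 17, so a_0 = 6.
  74 = 4*17 + 6, so a_1 = 4.
  17 = 2*6 + 5, so a_2 = 2.
  6 = 1*5 + 1, so a_3 = 1.
  5 = 5*1 + 0, so a_4 = 5.
so x = [6; 4, 2, 1, 5].
Convergents (p_i = a_i*p_{i-1} + p_{i-2}, q_i = a_i*q_{i-1} + q_{i-2} with p_{-2}=0, p_{-1}=1, q_{-2}=1, q_{-1}=0), until the denominator exceeds 26:
  i=0: a_0=6, p_0 = 6*1 + 0 = 6, q_0 = 6*0 + 1 = 1.
  i=1: a_1=4, p_1 = 4*6 + 1 = 25, q_1 = 4*1 + 0 = 4.
  i=2: a_2=2, p_2 = 2*25 + 6 = 56, q_2 = 2*4 + 1 = 9.
  i=3: a_3=1, p_3 = 1*56 + 25 = 81, q_3 = 1*9 + 4 = 13.
  i=4: a_4=5, p_4 = 5*81 + 56 = 461, q_4 = 5*13 + 9 = 74.
q_4 = 74 > 26, so the last convergent with denominator <= 26 is p_3/q_3 = 81/13.
The closest fraction with denominator <= 26 is either p_3/q_3 or the intermediate fraction (k*p_3 + p_2)/(k*q_3 + q_2) with the largest k >= 1 whose denominator stays <= 26; these approach x as k grows, and every other convergent or intermediate fraction in range is farther away.
Largest k: floor((26 - q_2)/q_3) = floor((26 - 9)/13) = 1.
That gives (1*81 + 56)/(1*13 + 9) = 137/22.
Compare the errors: |x - 81/13| = |461*13 - 81*74|/(74*13) = 1/962, and |x - 137/22| = |461*22 - 137*74|/(74*22) = 4/1628.
Cross-multiplying, 1*1628 = 1628 < 3848 = 4*962, so 1/962 is smaller: the convergent 81/13 is closer to x than 137/22.

81/13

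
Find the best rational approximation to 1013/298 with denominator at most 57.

17/5

Expand x = 1013/298 as a continued fraction with the Euclidean algorithm:
  1013 = 3*298 + 119, so a_0 = 3.
  298 = 2*119 + 60, so a_1 = 2.
  119 = 1*60 + 59, so a_2 = 1.
  60 = 1*59 + 1, so a_3 = 1.
  59 = 59*1 + 0, so a_4 = 59.
so x = [3; 2, 1, 1, 59].
Convergents (p_i = a_i*p_{i-1} + p_{i-2}, q_i = a_i*q_{i-1} + q_{i-2} with p_{-2}=0, p_{-1}=1, q_{-2}=1, q_{-1}=0), until the denominator exceeds 57:
  i=0: a_0=3, p_0 = 3*1 + 0 = 3, q_0 = 3*0 + 1 = 1.
  i=1: a_1=2, p_1 = 2*3 + 1 = 7, q_1 = 2*1 + 0 = 2.
  i=2: a_2=1, p_2 = 1*7 + 3 = 10, q_2 = 1*2 + 1 = 3.
  i=3: a_3=1, p_3 = 1*10 + 7 = 17, q_3 = 1*3 + 2 = 5.
  i=4: a_4=59, p_4 = 59*17 + 10 = 1013, q_4 = 59*5 + 3 = 298.
q_4 = 298 > 57, so the last convergent with denominator <= 57 is p_3/q_3 = 17/5.
The closest fraction with denominator <= 57 is either p_3/q_3 or the intermediate fraction (k*p_3 + p_2)/(k*q_3 + q_2) with the largest k >= 1 whose denominator stays <= 57; these approach x as k grows, and every other convergent or intermediate fraction in range is farther away.
Largest k: floor((57 - q_2)/q_3) = floor((57 - 3)/5) = 10.
That gives (10*17 + 10)/(10*5 + 3) = 180/53.
Compare the errors: |x - 17/5| = |1013*5 - 17*298|/(298*5) = 1/1490, and |x - 180/53| = |1013*53 - 180*298|/(298*53) = 49/15794.
Cross-multiplying, 1*15794 = 15794 < 73010 = 49*1490, so 1/1490 is smaller: the convergent 17/5 is closer to x than 180/53.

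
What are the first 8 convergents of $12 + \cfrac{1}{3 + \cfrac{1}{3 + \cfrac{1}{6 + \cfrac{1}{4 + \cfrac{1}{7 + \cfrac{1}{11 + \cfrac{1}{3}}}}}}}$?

Using the convergent recurrence p_i = a_i*p_{i-1} + p_{i-2}, q_i = a_i*q_{i-1} + q_{i-2} with p_{-2}=0, p_{-1}=1, q_{-2}=1, q_{-1}=0:
  i=0: a_0=12, p_0 = 12*1 + 0 = 12, q_0 = 12*0 + 1 = 1.
  i=1: a_1=3, p_1 = 3*12 + 1 = 37, q_1 = 3*1 + 0 = 3.
  i=2: a_2=3, p_2 = 3*37 + 12 = 123, q_2 = 3*3 + 1 = 10.
  i=3: a_3=6, p_3 = 6*123 + 37 = 775, q_3 = 6*10 + 3 = 63.
  i=4: a_4=4, p_4 = 4*775 + 123 = 3223, q_4 = 4*63 + 10 = 262.
  i=5: a_5=7, p_5 = 7*3223 + 775 = 23336, q_5 = 7*262 + 63 = 1897.
  i=6: a_6=11, p_6 = 11*23336 + 3223 = 259919, q_6 = 11*1897 + 262 = 21129.
  i=7: a_7=3, p_7 = 3*259919 + 23336 = 803093, q_7 = 3*21129 + 1897 = 65284.

12/1, 37/3, 123/10, 775/63, 3223/262, 23336/1897, 259919/21129, 803093/65284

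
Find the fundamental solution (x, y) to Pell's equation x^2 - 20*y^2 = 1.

(x, y) = (9, 2)

First expand sqrt(20) as a continued fraction. With x_i = (sqrt(20) + m_i)/d_i and (m_0, d_0) = (0, 1): a_0 = floor(sqrt(20)) = 4, since 4^2 = 16 <= 20 < 25 = 5^2.
Iterate m_{i+1} = d_i*a_i - m_i, d_{i+1} = (20 - m_{i+1}^2)/d_i, a_{i+1} = floor((a_0 + m_{i+1})/d_{i+1}):
  m_1 = 1*4 - 0 = 4, d_1 = (20 - 4^2)/1 = 4/1 = 4, a_1 = floor((4 + 4)/4) = 2.
  m_2 = 4*2 - 4 = 4, d_2 = (20 - 4^2)/4 = 4/4 = 1, a_2 = floor((4 + 4)/1) = 8.
  m_3 = 1*8 - 4 = 4, d_3 = (20 - 4^2)/1 = 4/1 = 4: (m_3, d_3) = (m_1, d_1) = (4, 4), so from here the quotients repeat a_1, a_2; the period length is 2.
So sqrt(20) = [4; (2, 8)] with period length k = 2.
k is even, so the fundamental solution of x^2 - 20y^2 = 1 is (p_{k-1}, q_{k-1}) = (p_1, q_1); compute convergents through index 1.
Convergents (p_i = a_i*p_{i-1} + p_{i-2}, q_i = a_i*q_{i-1} + q_{i-2} with p_{-2}=0, p_{-1}=1, q_{-2}=1, q_{-1}=0):
  i=0: a_0=4, p_0 = 4*1 + 0 = 4, q_0 = 4*0 + 1 = 1.
  i=1: a_1=2, p_1 = 2*4 + 1 = 9, q_1 = 2*1 + 0 = 2.
Check: 9^2 - 20*2^2 = 81 - 80 = 1, so (x, y) = (9, 2) solves the equation, and by the theorem it is the least positive solution.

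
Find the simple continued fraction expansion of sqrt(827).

[28; (1, 3, 7, 1, 27, 1, 7, 3, 1, 56)]

Write x_i = (sqrt(827) + m_i)/d_i with (m_0, d_0) = (0, 1). a_0 = floor(sqrt(827)) = 28, since 28^2 = 784 <= 827 < 841 = 29^2.
Iterate m_{i+1} = d_i*a_i - m_i, d_{i+1} = (827 - m_{i+1}^2)/d_i, a_{i+1} = floor((a_0 + m_{i+1})/d_{i+1}):
  m_1 = 1*28 - 0 = 28, d_1 = (827 - 28^2)/1 = 43/1 = 43, a_1 = floor((28 + 28)/43) = 1.
  m_2 = 43*1 - 28 = 15, d_2 = (827 - 15^2)/43 = 602/43 = 14, a_2 = floor((28 + 15)/14) = 3.
  m_3 = 14*3 - 15 = 27, d_3 = (827 - 27^2)/14 = 98/14 = 7, a_3 = floor((28 + 27)/7) = 7.
  m_4 = 7*7 - 27 = 22, d_4 = (827 - 22^2)/7 = 343/7 = 49, a_4 = floor((28 + 22)/49) = 1.
  m_5 = 49*1 - 22 = 27, d_5 = (827 - 27^2)/49 = 98/49 = 2, a_5 = floor((28 + 27)/2) = 27.
  m_6 = 2*27 - 27 = 27, d_6 = (827 - 27^2)/2 = 98/2 = 49, a_6 = floor((28 + 27)/49) = 1.
  m_7 = 49*1 - 27 = 22, d_7 = (827 - 22^2)/49 = 343/49 = 7, a_7 = floor((28 + 22)/7) = 7.
  m_8 = 7*7 - 22 = 27, d_8 = (827 - 27^2)/7 = 98/7 = 14, a_8 = floor((28 + 27)/14) = 3.
  m_9 = 14*3 - 27 = 15, d_9 = (827 - 15^2)/14 = 602/14 = 43, a_9 = floor((28 + 15)/43) = 1.
  m_10 = 43*1 - 15 = 28, d_10 = (827 - 28^2)/43 = 43/43 = 1, a_10 = floor((28 + 28)/1) = 56.
  m_11 = 1*56 - 28 = 28, d_11 = (827 - 28^2)/1 = 43/1 = 43: (m_11, d_11) = (m_1, d_1) = (28, 43), so from here the quotients repeat a_1, ..., a_10; the period length is 10.
Hence the expansion of sqrt(827) is a_0 = 28 followed by the repeating block 1, 3, 7, 1, 27, 1, 7, 3, 1, 56 (period 10).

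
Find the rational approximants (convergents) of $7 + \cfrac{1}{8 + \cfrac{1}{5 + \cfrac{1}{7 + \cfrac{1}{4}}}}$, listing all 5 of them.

7/1, 57/8, 292/41, 2101/295, 8696/1221

Using the convergent recurrence p_i = a_i*p_{i-1} + p_{i-2}, q_i = a_i*q_{i-1} + q_{i-2} with p_{-2}=0, p_{-1}=1, q_{-2}=1, q_{-1}=0:
  i=0: a_0=7, p_0 = 7*1 + 0 = 7, q_0 = 7*0 + 1 = 1.
  i=1: a_1=8, p_1 = 8*7 + 1 = 57, q_1 = 8*1 + 0 = 8.
  i=2: a_2=5, p_2 = 5*57 + 7 = 292, q_2 = 5*8 + 1 = 41.
  i=3: a_3=7, p_3 = 7*292 + 57 = 2101, q_3 = 7*41 + 8 = 295.
  i=4: a_4=4, p_4 = 4*2101 + 292 = 8696, q_4 = 4*295 + 41 = 1221.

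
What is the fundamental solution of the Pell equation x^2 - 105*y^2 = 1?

First expand sqrt(105) as a continued fraction. With x_i = (sqrt(105) + m_i)/d_i and (m_0, d_0) = (0, 1): a_0 = floor(sqrt(105)) = 10, since 10^2 = 100 <= 105 < 121 = 11^2.
Iterate m_{i+1} = d_i*a_i - m_i, d_{i+1} = (105 - m_{i+1}^2)/d_i, a_{i+1} = floor((a_0 + m_{i+1})/d_{i+1}):
  m_1 = 1*10 - 0 = 10, d_1 = (105 - 10^2)/1 = 5/1 = 5, a_1 = floor((10 + 10)/5) = 4.
  m_2 = 5*4 - 10 = 10, d_2 = (105 - 10^2)/5 = 5/5 = 1, a_2 = floor((10 + 10)/1) = 20.
  m_3 = 1*20 - 10 = 10, d_3 = (105 - 10^2)/1 = 5/1 = 5: (m_3, d_3) = (m_1, d_1) = (10, 5), so from here the quotients repeat a_1, a_2; the period length is 2.
So sqrt(105) = [10; (4, 20)] with period length k = 2.
k is even, so the fundamental solution of x^2 - 105y^2 = 1 is (p_{k-1}, q_{k-1}) = (p_1, q_1); compute convergents through index 1.
Convergents (p_i = a_i*p_{i-1} + p_{i-2}, q_i = a_i*q_{i-1} + q_{i-2} with p_{-2}=0, p_{-1}=1, q_{-2}=1, q_{-1}=0):
  i=0: a_0=10, p_0 = 10*1 + 0 = 10, q_0 = 10*0 + 1 = 1.
  i=1: a_1=4, p_1 = 4*10 + 1 = 41, q_1 = 4*1 + 0 = 4.
Check: 41^2 - 105*4^2 = 1681 - 1680 = 1, so (x, y) = (41, 4) solves the equation, and by the theorem it is the least positive solution.

(x, y) = (41, 4)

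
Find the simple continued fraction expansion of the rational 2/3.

[0; 1, 2]

Run the Euclidean algorithm on 2 and 3; the successive quotients are the partial quotients a_0, a_1, ... (each step inverts the fractional part left over by the previous one):
  2 = 0*3 + 2, so a_0 = 0.
  3 = 1*2 + 1, so a_1 = 1.
  2 = 2*1 + 0, so a_2 = 2.
The remainder reaches 0 after 3 divisions, so the expansion has 3 partial quotients, read off in order.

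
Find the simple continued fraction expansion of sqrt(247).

[15; (1, 2, 1, 1, 9, 1, 9, 1, 1, 2, 1, 30)]

Write x_i = (sqrt(247) + m_i)/d_i with (m_0, d_0) = (0, 1). a_0 = floor(sqrt(247)) = 15, since 15^2 = 225 <= 247 < 256 = 16^2.
Iterate m_{i+1} = d_i*a_i - m_i, d_{i+1} = (247 - m_{i+1}^2)/d_i, a_{i+1} = floor((a_0 + m_{i+1})/d_{i+1}):
  m_1 = 1*15 - 0 = 15, d_1 = (247 - 15^2)/1 = 22/1 = 22, a_1 = floor((15 + 15)/22) = 1.
  m_2 = 22*1 - 15 = 7, d_2 = (247 - 7^2)/22 = 198/22 = 9, a_2 = floor((15 + 7)/9) = 2.
  m_3 = 9*2 - 7 = 11, d_3 = (247 - 11^2)/9 = 126/9 = 14, a_3 = floor((15 + 11)/14) = 1.
  m_4 = 14*1 - 11 = 3, d_4 = (247 - 3^2)/14 = 238/14 = 17, a_4 = floor((15 + 3)/17) = 1.
  m_5 = 17*1 - 3 = 14, d_5 = (247 - 14^2)/17 = 51/17 = 3, a_5 = floor((15 + 14)/3) = 9.
  m_6 = 3*9 - 14 = 13, d_6 = (247 - 13^2)/3 = 78/3 = 26, a_6 = floor((15 + 13)/26) = 1.
  m_7 = 26*1 - 13 = 13, d_7 = (247 - 13^2)/26 = 78/26 = 3, a_7 = floor((15 + 13)/3) = 9.
  m_8 = 3*9 - 13 = 14, d_8 = (247 - 14^2)/3 = 51/3 = 17, a_8 = floor((15 + 14)/17) = 1.
  m_9 = 17*1 - 14 = 3, d_9 = (247 - 3^2)/17 = 238/17 = 14, a_9 = floor((15 + 3)/14) = 1.
  m_10 = 14*1 - 3 = 11, d_10 = (247 - 11^2)/14 = 126/14 = 9, a_10 = floor((15 + 11)/9) = 2.
  m_11 = 9*2 - 11 = 7, d_11 = (247 - 7^2)/9 = 198/9 = 22, a_11 = floor((15 + 7)/22) = 1.
  m_12 = 22*1 - 7 = 15, d_12 = (247 - 15^2)/22 = 22/22 = 1, a_12 = floor((15 + 15)/1) = 30.
  m_13 = 1*30 - 15 = 15, d_13 = (247 - 15^2)/1 = 22/1 = 22: (m_13, d_13) = (m_1, d_1) = (15, 22), so from here the quotients repeat a_1, ..., a_12; the period length is 12.
Hence the expansion of sqrt(247) is a_0 = 15 followed by the repeating block 1, 2, 1, 1, 9, 1, 9, 1, 1, 2, 1, 30 (period 12).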